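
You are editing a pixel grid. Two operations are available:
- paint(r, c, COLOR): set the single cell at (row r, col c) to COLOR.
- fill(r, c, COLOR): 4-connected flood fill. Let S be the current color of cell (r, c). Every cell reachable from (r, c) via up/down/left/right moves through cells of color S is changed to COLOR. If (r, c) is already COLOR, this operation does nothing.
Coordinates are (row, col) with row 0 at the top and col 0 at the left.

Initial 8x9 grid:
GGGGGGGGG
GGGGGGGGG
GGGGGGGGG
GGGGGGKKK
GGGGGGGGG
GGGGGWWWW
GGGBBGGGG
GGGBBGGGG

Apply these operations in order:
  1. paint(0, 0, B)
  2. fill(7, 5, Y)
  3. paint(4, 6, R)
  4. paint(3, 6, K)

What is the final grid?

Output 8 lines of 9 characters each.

After op 1 paint(0,0,B):
BGGGGGGGG
GGGGGGGGG
GGGGGGGGG
GGGGGGKKK
GGGGGGGGG
GGGGGWWWW
GGGBBGGGG
GGGBBGGGG
After op 2 fill(7,5,Y) [8 cells changed]:
BGGGGGGGG
GGGGGGGGG
GGGGGGGGG
GGGGGGKKK
GGGGGGGGG
GGGGGWWWW
GGGBBYYYY
GGGBBYYYY
After op 3 paint(4,6,R):
BGGGGGGGG
GGGGGGGGG
GGGGGGGGG
GGGGGGKKK
GGGGGGRGG
GGGGGWWWW
GGGBBYYYY
GGGBBYYYY
After op 4 paint(3,6,K):
BGGGGGGGG
GGGGGGGGG
GGGGGGGGG
GGGGGGKKK
GGGGGGRGG
GGGGGWWWW
GGGBBYYYY
GGGBBYYYY

Answer: BGGGGGGGG
GGGGGGGGG
GGGGGGGGG
GGGGGGKKK
GGGGGGRGG
GGGGGWWWW
GGGBBYYYY
GGGBBYYYY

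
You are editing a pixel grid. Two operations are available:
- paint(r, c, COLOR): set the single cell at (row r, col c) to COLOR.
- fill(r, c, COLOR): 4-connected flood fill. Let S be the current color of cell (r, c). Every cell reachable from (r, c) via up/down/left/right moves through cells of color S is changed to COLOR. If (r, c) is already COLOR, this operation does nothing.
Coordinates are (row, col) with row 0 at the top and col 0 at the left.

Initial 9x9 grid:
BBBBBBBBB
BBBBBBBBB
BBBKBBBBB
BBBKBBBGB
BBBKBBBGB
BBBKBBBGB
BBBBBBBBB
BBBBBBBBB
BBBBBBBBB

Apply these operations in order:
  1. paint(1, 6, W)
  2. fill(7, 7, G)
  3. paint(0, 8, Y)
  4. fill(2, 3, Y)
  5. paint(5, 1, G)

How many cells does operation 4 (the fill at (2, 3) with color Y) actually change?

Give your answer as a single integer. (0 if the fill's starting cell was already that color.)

Answer: 4

Derivation:
After op 1 paint(1,6,W):
BBBBBBBBB
BBBBBBWBB
BBBKBBBBB
BBBKBBBGB
BBBKBBBGB
BBBKBBBGB
BBBBBBBBB
BBBBBBBBB
BBBBBBBBB
After op 2 fill(7,7,G) [73 cells changed]:
GGGGGGGGG
GGGGGGWGG
GGGKGGGGG
GGGKGGGGG
GGGKGGGGG
GGGKGGGGG
GGGGGGGGG
GGGGGGGGG
GGGGGGGGG
After op 3 paint(0,8,Y):
GGGGGGGGY
GGGGGGWGG
GGGKGGGGG
GGGKGGGGG
GGGKGGGGG
GGGKGGGGG
GGGGGGGGG
GGGGGGGGG
GGGGGGGGG
After op 4 fill(2,3,Y) [4 cells changed]:
GGGGGGGGY
GGGGGGWGG
GGGYGGGGG
GGGYGGGGG
GGGYGGGGG
GGGYGGGGG
GGGGGGGGG
GGGGGGGGG
GGGGGGGGG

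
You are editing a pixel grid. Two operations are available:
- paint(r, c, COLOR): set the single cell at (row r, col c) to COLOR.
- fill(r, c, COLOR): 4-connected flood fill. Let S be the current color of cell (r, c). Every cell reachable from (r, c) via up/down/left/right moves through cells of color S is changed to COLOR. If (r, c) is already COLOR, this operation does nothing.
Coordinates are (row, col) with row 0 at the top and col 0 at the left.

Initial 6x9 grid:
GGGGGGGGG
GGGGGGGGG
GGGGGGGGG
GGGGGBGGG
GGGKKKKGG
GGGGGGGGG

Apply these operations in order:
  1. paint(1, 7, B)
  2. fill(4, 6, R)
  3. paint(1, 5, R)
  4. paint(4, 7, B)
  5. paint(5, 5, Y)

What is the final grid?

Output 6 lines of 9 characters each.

Answer: GGGGGGGGG
GGGGGRGBG
GGGGGGGGG
GGGGGBGGG
GGGRRRRBG
GGGGGYGGG

Derivation:
After op 1 paint(1,7,B):
GGGGGGGGG
GGGGGGGBG
GGGGGGGGG
GGGGGBGGG
GGGKKKKGG
GGGGGGGGG
After op 2 fill(4,6,R) [4 cells changed]:
GGGGGGGGG
GGGGGGGBG
GGGGGGGGG
GGGGGBGGG
GGGRRRRGG
GGGGGGGGG
After op 3 paint(1,5,R):
GGGGGGGGG
GGGGGRGBG
GGGGGGGGG
GGGGGBGGG
GGGRRRRGG
GGGGGGGGG
After op 4 paint(4,7,B):
GGGGGGGGG
GGGGGRGBG
GGGGGGGGG
GGGGGBGGG
GGGRRRRBG
GGGGGGGGG
After op 5 paint(5,5,Y):
GGGGGGGGG
GGGGGRGBG
GGGGGGGGG
GGGGGBGGG
GGGRRRRBG
GGGGGYGGG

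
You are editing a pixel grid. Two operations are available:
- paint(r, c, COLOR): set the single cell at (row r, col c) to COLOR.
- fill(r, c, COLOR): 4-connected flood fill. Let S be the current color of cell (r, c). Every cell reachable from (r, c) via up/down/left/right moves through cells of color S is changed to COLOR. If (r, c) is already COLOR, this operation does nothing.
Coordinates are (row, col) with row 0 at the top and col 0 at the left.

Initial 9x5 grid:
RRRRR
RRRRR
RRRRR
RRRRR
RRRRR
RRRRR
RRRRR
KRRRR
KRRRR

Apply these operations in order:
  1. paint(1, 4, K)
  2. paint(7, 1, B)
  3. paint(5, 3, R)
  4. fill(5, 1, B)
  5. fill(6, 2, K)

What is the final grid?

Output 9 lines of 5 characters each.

After op 1 paint(1,4,K):
RRRRR
RRRRK
RRRRR
RRRRR
RRRRR
RRRRR
RRRRR
KRRRR
KRRRR
After op 2 paint(7,1,B):
RRRRR
RRRRK
RRRRR
RRRRR
RRRRR
RRRRR
RRRRR
KBRRR
KRRRR
After op 3 paint(5,3,R):
RRRRR
RRRRK
RRRRR
RRRRR
RRRRR
RRRRR
RRRRR
KBRRR
KRRRR
After op 4 fill(5,1,B) [41 cells changed]:
BBBBB
BBBBK
BBBBB
BBBBB
BBBBB
BBBBB
BBBBB
KBBBB
KBBBB
After op 5 fill(6,2,K) [42 cells changed]:
KKKKK
KKKKK
KKKKK
KKKKK
KKKKK
KKKKK
KKKKK
KKKKK
KKKKK

Answer: KKKKK
KKKKK
KKKKK
KKKKK
KKKKK
KKKKK
KKKKK
KKKKK
KKKKK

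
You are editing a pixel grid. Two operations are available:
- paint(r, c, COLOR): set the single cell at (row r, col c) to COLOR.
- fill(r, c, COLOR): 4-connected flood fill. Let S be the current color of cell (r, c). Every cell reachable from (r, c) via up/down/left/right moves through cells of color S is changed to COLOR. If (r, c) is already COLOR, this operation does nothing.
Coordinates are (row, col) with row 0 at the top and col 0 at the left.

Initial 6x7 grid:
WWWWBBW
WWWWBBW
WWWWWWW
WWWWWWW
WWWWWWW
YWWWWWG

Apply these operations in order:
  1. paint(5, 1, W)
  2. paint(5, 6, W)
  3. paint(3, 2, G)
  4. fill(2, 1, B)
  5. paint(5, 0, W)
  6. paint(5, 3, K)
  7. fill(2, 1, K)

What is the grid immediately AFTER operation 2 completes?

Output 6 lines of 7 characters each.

Answer: WWWWBBW
WWWWBBW
WWWWWWW
WWWWWWW
WWWWWWW
YWWWWWW

Derivation:
After op 1 paint(5,1,W):
WWWWBBW
WWWWBBW
WWWWWWW
WWWWWWW
WWWWWWW
YWWWWWG
After op 2 paint(5,6,W):
WWWWBBW
WWWWBBW
WWWWWWW
WWWWWWW
WWWWWWW
YWWWWWW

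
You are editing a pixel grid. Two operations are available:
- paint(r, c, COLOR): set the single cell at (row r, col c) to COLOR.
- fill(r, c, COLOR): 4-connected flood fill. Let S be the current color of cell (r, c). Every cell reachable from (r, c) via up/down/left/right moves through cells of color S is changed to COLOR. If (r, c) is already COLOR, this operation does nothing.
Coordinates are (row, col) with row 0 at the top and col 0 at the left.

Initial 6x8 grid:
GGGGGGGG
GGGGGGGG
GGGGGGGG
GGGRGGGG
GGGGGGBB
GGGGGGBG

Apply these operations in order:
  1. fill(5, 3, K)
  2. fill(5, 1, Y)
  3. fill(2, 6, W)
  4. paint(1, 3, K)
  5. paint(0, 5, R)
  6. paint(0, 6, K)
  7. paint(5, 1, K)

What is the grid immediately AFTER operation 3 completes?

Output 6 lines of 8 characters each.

Answer: WWWWWWWW
WWWWWWWW
WWWWWWWW
WWWRWWWW
WWWWWWBB
WWWWWWBG

Derivation:
After op 1 fill(5,3,K) [43 cells changed]:
KKKKKKKK
KKKKKKKK
KKKKKKKK
KKKRKKKK
KKKKKKBB
KKKKKKBG
After op 2 fill(5,1,Y) [43 cells changed]:
YYYYYYYY
YYYYYYYY
YYYYYYYY
YYYRYYYY
YYYYYYBB
YYYYYYBG
After op 3 fill(2,6,W) [43 cells changed]:
WWWWWWWW
WWWWWWWW
WWWWWWWW
WWWRWWWW
WWWWWWBB
WWWWWWBG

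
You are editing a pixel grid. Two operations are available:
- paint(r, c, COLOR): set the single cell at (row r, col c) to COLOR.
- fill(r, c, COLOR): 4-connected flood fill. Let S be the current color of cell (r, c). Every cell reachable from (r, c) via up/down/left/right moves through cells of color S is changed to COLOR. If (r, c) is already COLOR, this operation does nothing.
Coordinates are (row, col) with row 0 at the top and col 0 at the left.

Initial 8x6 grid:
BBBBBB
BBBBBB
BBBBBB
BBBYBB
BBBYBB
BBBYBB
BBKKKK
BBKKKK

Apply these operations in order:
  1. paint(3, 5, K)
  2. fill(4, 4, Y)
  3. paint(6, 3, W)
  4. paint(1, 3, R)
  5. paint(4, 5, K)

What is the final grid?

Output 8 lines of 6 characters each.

Answer: YYYYYY
YYYRYY
YYYYYY
YYYYYK
YYYYYK
YYYYYY
YYKWKK
YYKKKK

Derivation:
After op 1 paint(3,5,K):
BBBBBB
BBBBBB
BBBBBB
BBBYBK
BBBYBB
BBBYBB
BBKKKK
BBKKKK
After op 2 fill(4,4,Y) [36 cells changed]:
YYYYYY
YYYYYY
YYYYYY
YYYYYK
YYYYYY
YYYYYY
YYKKKK
YYKKKK
After op 3 paint(6,3,W):
YYYYYY
YYYYYY
YYYYYY
YYYYYK
YYYYYY
YYYYYY
YYKWKK
YYKKKK
After op 4 paint(1,3,R):
YYYYYY
YYYRYY
YYYYYY
YYYYYK
YYYYYY
YYYYYY
YYKWKK
YYKKKK
After op 5 paint(4,5,K):
YYYYYY
YYYRYY
YYYYYY
YYYYYK
YYYYYK
YYYYYY
YYKWKK
YYKKKK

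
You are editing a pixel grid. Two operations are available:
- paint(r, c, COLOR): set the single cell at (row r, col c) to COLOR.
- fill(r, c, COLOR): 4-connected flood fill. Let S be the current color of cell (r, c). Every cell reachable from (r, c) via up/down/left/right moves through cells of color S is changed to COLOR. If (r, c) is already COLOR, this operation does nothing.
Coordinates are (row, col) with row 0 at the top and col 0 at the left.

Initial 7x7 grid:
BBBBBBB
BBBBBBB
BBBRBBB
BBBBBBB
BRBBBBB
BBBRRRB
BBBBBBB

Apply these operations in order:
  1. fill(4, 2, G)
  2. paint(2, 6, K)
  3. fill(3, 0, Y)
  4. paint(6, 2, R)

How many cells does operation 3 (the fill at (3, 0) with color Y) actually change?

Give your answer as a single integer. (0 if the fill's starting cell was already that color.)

Answer: 43

Derivation:
After op 1 fill(4,2,G) [44 cells changed]:
GGGGGGG
GGGGGGG
GGGRGGG
GGGGGGG
GRGGGGG
GGGRRRG
GGGGGGG
After op 2 paint(2,6,K):
GGGGGGG
GGGGGGG
GGGRGGK
GGGGGGG
GRGGGGG
GGGRRRG
GGGGGGG
After op 3 fill(3,0,Y) [43 cells changed]:
YYYYYYY
YYYYYYY
YYYRYYK
YYYYYYY
YRYYYYY
YYYRRRY
YYYYYYY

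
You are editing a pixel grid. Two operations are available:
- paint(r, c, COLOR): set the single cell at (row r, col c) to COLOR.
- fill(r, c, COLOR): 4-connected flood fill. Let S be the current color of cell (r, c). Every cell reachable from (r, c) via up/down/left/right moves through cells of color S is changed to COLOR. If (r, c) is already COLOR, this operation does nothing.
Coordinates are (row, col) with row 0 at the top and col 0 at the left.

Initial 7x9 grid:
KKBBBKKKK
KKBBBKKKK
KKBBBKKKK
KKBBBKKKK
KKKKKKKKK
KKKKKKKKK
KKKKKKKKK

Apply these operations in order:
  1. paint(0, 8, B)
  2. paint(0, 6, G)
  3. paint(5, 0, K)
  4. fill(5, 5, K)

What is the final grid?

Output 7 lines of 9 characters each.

Answer: KKBBBKGKB
KKBBBKKKK
KKBBBKKKK
KKBBBKKKK
KKKKKKKKK
KKKKKKKKK
KKKKKKKKK

Derivation:
After op 1 paint(0,8,B):
KKBBBKKKB
KKBBBKKKK
KKBBBKKKK
KKBBBKKKK
KKKKKKKKK
KKKKKKKKK
KKKKKKKKK
After op 2 paint(0,6,G):
KKBBBKGKB
KKBBBKKKK
KKBBBKKKK
KKBBBKKKK
KKKKKKKKK
KKKKKKKKK
KKKKKKKKK
After op 3 paint(5,0,K):
KKBBBKGKB
KKBBBKKKK
KKBBBKKKK
KKBBBKKKK
KKKKKKKKK
KKKKKKKKK
KKKKKKKKK
After op 4 fill(5,5,K) [0 cells changed]:
KKBBBKGKB
KKBBBKKKK
KKBBBKKKK
KKBBBKKKK
KKKKKKKKK
KKKKKKKKK
KKKKKKKKK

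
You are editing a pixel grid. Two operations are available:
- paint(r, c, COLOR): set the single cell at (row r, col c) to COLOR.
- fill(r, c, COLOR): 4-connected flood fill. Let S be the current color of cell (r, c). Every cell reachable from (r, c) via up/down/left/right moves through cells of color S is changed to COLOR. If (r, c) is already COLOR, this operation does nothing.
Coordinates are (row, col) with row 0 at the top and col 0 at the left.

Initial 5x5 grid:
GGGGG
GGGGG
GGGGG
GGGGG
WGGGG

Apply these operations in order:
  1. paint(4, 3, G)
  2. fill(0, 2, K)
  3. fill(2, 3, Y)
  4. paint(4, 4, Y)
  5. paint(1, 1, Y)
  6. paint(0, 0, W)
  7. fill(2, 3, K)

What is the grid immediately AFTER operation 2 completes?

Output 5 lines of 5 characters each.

Answer: KKKKK
KKKKK
KKKKK
KKKKK
WKKKK

Derivation:
After op 1 paint(4,3,G):
GGGGG
GGGGG
GGGGG
GGGGG
WGGGG
After op 2 fill(0,2,K) [24 cells changed]:
KKKKK
KKKKK
KKKKK
KKKKK
WKKKK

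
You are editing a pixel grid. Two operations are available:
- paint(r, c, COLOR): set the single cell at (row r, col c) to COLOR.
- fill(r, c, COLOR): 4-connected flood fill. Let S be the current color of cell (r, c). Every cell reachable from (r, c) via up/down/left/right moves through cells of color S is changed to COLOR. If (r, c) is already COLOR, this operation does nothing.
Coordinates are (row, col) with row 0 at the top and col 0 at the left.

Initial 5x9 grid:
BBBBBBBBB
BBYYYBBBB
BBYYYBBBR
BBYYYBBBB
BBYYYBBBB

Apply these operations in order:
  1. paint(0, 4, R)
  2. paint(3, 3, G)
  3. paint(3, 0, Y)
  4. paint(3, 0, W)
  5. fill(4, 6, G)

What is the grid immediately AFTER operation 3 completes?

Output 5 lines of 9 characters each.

After op 1 paint(0,4,R):
BBBBRBBBB
BBYYYBBBB
BBYYYBBBR
BBYYYBBBB
BBYYYBBBB
After op 2 paint(3,3,G):
BBBBRBBBB
BBYYYBBBB
BBYYYBBBR
BBYGYBBBB
BBYYYBBBB
After op 3 paint(3,0,Y):
BBBBRBBBB
BBYYYBBBB
BBYYYBBBR
YBYGYBBBB
BBYYYBBBB

Answer: BBBBRBBBB
BBYYYBBBB
BBYYYBBBR
YBYGYBBBB
BBYYYBBBB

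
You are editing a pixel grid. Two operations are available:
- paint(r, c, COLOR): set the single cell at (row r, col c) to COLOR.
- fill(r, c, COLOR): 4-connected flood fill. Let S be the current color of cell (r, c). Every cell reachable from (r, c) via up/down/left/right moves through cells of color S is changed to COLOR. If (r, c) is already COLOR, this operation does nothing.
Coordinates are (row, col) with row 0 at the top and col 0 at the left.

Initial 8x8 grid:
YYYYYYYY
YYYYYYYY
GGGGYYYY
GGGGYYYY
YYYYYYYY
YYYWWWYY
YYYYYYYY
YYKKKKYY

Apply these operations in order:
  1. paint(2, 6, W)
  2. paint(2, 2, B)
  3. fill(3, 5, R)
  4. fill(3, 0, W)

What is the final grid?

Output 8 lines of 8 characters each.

Answer: RRRRRRRR
RRRRRRRR
WWBWRRWR
WWWWRRRR
RRRRRRRR
RRRWWWRR
RRRRRRRR
RRKKKKRR

Derivation:
After op 1 paint(2,6,W):
YYYYYYYY
YYYYYYYY
GGGGYYWY
GGGGYYYY
YYYYYYYY
YYYWWWYY
YYYYYYYY
YYKKKKYY
After op 2 paint(2,2,B):
YYYYYYYY
YYYYYYYY
GGBGYYWY
GGGGYYYY
YYYYYYYY
YYYWWWYY
YYYYYYYY
YYKKKKYY
After op 3 fill(3,5,R) [48 cells changed]:
RRRRRRRR
RRRRRRRR
GGBGRRWR
GGGGRRRR
RRRRRRRR
RRRWWWRR
RRRRRRRR
RRKKKKRR
After op 4 fill(3,0,W) [7 cells changed]:
RRRRRRRR
RRRRRRRR
WWBWRRWR
WWWWRRRR
RRRRRRRR
RRRWWWRR
RRRRRRRR
RRKKKKRR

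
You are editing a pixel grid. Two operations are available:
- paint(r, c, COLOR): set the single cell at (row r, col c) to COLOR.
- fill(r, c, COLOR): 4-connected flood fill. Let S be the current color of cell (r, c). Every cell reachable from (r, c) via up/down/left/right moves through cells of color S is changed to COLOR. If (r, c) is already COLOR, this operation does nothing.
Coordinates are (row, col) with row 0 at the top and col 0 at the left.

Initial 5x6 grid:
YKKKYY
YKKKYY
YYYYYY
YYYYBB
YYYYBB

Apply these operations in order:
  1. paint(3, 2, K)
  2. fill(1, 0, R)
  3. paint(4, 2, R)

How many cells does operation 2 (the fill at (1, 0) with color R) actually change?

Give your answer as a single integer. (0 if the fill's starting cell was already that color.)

After op 1 paint(3,2,K):
YKKKYY
YKKKYY
YYYYYY
YYKYBB
YYYYBB
After op 2 fill(1,0,R) [19 cells changed]:
RKKKRR
RKKKRR
RRRRRR
RRKRBB
RRRRBB

Answer: 19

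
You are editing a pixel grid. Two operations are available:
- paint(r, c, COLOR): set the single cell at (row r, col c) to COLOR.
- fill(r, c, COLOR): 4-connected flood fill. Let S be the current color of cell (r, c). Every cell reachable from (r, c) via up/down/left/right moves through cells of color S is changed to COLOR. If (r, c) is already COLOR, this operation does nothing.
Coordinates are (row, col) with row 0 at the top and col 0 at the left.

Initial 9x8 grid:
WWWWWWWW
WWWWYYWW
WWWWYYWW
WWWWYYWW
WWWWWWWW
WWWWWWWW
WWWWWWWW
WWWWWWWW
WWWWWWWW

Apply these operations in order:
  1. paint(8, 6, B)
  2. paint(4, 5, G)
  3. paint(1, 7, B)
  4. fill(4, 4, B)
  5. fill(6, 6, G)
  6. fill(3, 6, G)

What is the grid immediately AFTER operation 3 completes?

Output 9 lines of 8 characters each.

After op 1 paint(8,6,B):
WWWWWWWW
WWWWYYWW
WWWWYYWW
WWWWYYWW
WWWWWWWW
WWWWWWWW
WWWWWWWW
WWWWWWWW
WWWWWWBW
After op 2 paint(4,5,G):
WWWWWWWW
WWWWYYWW
WWWWYYWW
WWWWYYWW
WWWWWGWW
WWWWWWWW
WWWWWWWW
WWWWWWWW
WWWWWWBW
After op 3 paint(1,7,B):
WWWWWWWW
WWWWYYWB
WWWWYYWW
WWWWYYWW
WWWWWGWW
WWWWWWWW
WWWWWWWW
WWWWWWWW
WWWWWWBW

Answer: WWWWWWWW
WWWWYYWB
WWWWYYWW
WWWWYYWW
WWWWWGWW
WWWWWWWW
WWWWWWWW
WWWWWWWW
WWWWWWBW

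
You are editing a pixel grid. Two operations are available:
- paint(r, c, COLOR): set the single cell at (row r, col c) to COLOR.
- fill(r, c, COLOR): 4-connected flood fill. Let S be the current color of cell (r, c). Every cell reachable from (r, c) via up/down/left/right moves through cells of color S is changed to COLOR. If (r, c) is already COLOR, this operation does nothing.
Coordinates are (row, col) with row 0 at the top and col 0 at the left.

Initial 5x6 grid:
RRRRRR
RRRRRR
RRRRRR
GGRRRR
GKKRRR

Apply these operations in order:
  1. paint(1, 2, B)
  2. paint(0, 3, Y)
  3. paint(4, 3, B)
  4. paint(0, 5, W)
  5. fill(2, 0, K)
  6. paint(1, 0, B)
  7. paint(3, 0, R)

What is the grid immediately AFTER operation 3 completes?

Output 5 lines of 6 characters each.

Answer: RRRYRR
RRBRRR
RRRRRR
GGRRRR
GKKBRR

Derivation:
After op 1 paint(1,2,B):
RRRRRR
RRBRRR
RRRRRR
GGRRRR
GKKRRR
After op 2 paint(0,3,Y):
RRRYRR
RRBRRR
RRRRRR
GGRRRR
GKKRRR
After op 3 paint(4,3,B):
RRRYRR
RRBRRR
RRRRRR
GGRRRR
GKKBRR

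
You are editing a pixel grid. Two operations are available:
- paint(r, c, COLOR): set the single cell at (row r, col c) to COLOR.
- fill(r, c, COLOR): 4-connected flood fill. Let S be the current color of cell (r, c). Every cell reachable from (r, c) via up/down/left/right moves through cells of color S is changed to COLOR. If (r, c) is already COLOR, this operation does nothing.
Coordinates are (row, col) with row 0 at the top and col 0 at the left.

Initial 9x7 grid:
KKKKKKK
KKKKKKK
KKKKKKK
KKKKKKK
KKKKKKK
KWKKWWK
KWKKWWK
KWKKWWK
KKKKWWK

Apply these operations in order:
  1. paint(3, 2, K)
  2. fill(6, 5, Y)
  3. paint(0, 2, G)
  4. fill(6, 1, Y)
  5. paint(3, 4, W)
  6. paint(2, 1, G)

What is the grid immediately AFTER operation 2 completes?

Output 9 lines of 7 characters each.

After op 1 paint(3,2,K):
KKKKKKK
KKKKKKK
KKKKKKK
KKKKKKK
KKKKKKK
KWKKWWK
KWKKWWK
KWKKWWK
KKKKWWK
After op 2 fill(6,5,Y) [8 cells changed]:
KKKKKKK
KKKKKKK
KKKKKKK
KKKKKKK
KKKKKKK
KWKKYYK
KWKKYYK
KWKKYYK
KKKKYYK

Answer: KKKKKKK
KKKKKKK
KKKKKKK
KKKKKKK
KKKKKKK
KWKKYYK
KWKKYYK
KWKKYYK
KKKKYYK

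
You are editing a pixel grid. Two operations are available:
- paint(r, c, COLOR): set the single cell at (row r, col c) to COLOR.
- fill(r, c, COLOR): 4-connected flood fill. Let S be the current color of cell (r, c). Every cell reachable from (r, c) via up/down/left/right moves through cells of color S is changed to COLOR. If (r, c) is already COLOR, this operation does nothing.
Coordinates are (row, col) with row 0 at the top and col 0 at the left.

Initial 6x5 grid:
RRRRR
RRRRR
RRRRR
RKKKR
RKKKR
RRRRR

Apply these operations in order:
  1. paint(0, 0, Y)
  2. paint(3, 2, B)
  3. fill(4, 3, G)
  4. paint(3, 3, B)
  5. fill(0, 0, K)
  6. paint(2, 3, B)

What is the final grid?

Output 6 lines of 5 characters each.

After op 1 paint(0,0,Y):
YRRRR
RRRRR
RRRRR
RKKKR
RKKKR
RRRRR
After op 2 paint(3,2,B):
YRRRR
RRRRR
RRRRR
RKBKR
RKKKR
RRRRR
After op 3 fill(4,3,G) [5 cells changed]:
YRRRR
RRRRR
RRRRR
RGBGR
RGGGR
RRRRR
After op 4 paint(3,3,B):
YRRRR
RRRRR
RRRRR
RGBBR
RGGGR
RRRRR
After op 5 fill(0,0,K) [1 cells changed]:
KRRRR
RRRRR
RRRRR
RGBBR
RGGGR
RRRRR
After op 6 paint(2,3,B):
KRRRR
RRRRR
RRRBR
RGBBR
RGGGR
RRRRR

Answer: KRRRR
RRRRR
RRRBR
RGBBR
RGGGR
RRRRR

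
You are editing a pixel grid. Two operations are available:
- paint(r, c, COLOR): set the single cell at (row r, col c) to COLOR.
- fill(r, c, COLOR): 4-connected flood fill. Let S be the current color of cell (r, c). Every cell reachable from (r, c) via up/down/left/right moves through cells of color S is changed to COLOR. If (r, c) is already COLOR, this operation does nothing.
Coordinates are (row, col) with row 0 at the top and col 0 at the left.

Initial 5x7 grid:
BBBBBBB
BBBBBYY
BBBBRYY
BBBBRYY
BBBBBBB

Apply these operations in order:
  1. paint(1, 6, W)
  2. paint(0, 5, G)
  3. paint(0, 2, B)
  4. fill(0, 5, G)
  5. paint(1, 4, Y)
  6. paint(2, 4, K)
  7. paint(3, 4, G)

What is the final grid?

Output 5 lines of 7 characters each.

Answer: BBBBBGB
BBBBYYW
BBBBKYY
BBBBGYY
BBBBBBB

Derivation:
After op 1 paint(1,6,W):
BBBBBBB
BBBBBYW
BBBBRYY
BBBBRYY
BBBBBBB
After op 2 paint(0,5,G):
BBBBBGB
BBBBBYW
BBBBRYY
BBBBRYY
BBBBBBB
After op 3 paint(0,2,B):
BBBBBGB
BBBBBYW
BBBBRYY
BBBBRYY
BBBBBBB
After op 4 fill(0,5,G) [0 cells changed]:
BBBBBGB
BBBBBYW
BBBBRYY
BBBBRYY
BBBBBBB
After op 5 paint(1,4,Y):
BBBBBGB
BBBBYYW
BBBBRYY
BBBBRYY
BBBBBBB
After op 6 paint(2,4,K):
BBBBBGB
BBBBYYW
BBBBKYY
BBBBRYY
BBBBBBB
After op 7 paint(3,4,G):
BBBBBGB
BBBBYYW
BBBBKYY
BBBBGYY
BBBBBBB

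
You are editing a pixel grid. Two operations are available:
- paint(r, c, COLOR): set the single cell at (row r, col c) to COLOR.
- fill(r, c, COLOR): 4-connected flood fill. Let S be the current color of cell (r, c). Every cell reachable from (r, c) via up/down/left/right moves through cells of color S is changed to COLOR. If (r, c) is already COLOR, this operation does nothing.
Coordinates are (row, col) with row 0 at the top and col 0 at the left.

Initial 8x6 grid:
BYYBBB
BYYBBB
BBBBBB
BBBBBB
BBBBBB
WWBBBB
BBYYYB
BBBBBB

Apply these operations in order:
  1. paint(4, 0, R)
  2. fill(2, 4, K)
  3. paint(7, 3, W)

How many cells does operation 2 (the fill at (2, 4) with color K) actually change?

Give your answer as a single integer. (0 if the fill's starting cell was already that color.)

After op 1 paint(4,0,R):
BYYBBB
BYYBBB
BBBBBB
BBBBBB
RBBBBB
WWBBBB
BBYYYB
BBBBBB
After op 2 fill(2,4,K) [38 cells changed]:
KYYKKK
KYYKKK
KKKKKK
KKKKKK
RKKKKK
WWKKKK
KKYYYK
KKKKKK

Answer: 38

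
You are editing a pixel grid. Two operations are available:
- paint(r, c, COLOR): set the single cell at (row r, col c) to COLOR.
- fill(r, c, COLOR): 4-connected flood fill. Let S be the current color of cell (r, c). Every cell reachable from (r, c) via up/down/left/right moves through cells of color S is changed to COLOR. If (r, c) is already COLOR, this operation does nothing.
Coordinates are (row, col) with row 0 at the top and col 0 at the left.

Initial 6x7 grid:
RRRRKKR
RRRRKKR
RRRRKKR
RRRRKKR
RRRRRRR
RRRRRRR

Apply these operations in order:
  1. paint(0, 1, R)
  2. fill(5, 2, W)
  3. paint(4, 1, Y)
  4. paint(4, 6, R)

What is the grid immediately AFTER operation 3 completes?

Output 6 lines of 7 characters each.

After op 1 paint(0,1,R):
RRRRKKR
RRRRKKR
RRRRKKR
RRRRKKR
RRRRRRR
RRRRRRR
After op 2 fill(5,2,W) [34 cells changed]:
WWWWKKW
WWWWKKW
WWWWKKW
WWWWKKW
WWWWWWW
WWWWWWW
After op 3 paint(4,1,Y):
WWWWKKW
WWWWKKW
WWWWKKW
WWWWKKW
WYWWWWW
WWWWWWW

Answer: WWWWKKW
WWWWKKW
WWWWKKW
WWWWKKW
WYWWWWW
WWWWWWW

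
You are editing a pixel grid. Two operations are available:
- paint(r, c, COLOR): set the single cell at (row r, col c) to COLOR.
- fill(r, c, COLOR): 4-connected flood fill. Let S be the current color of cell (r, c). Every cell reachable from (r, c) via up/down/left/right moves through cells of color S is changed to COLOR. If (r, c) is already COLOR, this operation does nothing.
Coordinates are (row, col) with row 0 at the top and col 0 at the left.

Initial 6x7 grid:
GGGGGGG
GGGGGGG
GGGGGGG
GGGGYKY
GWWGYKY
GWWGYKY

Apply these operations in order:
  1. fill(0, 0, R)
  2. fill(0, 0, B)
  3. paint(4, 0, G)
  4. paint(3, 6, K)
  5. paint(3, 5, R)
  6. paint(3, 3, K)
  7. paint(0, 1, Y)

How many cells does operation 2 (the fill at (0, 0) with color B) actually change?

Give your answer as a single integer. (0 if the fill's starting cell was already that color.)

After op 1 fill(0,0,R) [29 cells changed]:
RRRRRRR
RRRRRRR
RRRRRRR
RRRRYKY
RWWRYKY
RWWRYKY
After op 2 fill(0,0,B) [29 cells changed]:
BBBBBBB
BBBBBBB
BBBBBBB
BBBBYKY
BWWBYKY
BWWBYKY

Answer: 29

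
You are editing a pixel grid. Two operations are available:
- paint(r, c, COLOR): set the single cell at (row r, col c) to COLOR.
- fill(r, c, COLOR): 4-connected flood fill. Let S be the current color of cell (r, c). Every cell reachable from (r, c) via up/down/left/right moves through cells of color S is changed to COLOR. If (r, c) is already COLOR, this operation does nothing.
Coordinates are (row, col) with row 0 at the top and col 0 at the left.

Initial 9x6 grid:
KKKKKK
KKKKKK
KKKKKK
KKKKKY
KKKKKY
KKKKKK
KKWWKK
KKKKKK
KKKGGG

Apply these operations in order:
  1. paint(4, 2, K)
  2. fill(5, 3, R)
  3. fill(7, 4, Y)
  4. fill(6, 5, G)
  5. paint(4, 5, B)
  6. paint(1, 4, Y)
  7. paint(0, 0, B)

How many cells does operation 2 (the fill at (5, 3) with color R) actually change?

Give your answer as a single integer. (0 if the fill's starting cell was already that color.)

Answer: 47

Derivation:
After op 1 paint(4,2,K):
KKKKKK
KKKKKK
KKKKKK
KKKKKY
KKKKKY
KKKKKK
KKWWKK
KKKKKK
KKKGGG
After op 2 fill(5,3,R) [47 cells changed]:
RRRRRR
RRRRRR
RRRRRR
RRRRRY
RRRRRY
RRRRRR
RRWWRR
RRRRRR
RRRGGG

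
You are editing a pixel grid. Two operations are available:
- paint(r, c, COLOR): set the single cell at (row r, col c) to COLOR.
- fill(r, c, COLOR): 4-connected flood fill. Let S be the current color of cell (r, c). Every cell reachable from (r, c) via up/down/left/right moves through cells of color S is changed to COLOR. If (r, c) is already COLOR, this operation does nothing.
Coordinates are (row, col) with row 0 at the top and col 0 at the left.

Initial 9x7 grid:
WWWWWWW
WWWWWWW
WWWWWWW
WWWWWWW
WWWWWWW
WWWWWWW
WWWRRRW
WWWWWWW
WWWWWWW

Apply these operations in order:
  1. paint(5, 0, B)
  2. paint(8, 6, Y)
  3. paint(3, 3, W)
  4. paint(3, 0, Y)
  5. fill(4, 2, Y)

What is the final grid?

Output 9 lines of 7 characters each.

After op 1 paint(5,0,B):
WWWWWWW
WWWWWWW
WWWWWWW
WWWWWWW
WWWWWWW
BWWWWWW
WWWRRRW
WWWWWWW
WWWWWWW
After op 2 paint(8,6,Y):
WWWWWWW
WWWWWWW
WWWWWWW
WWWWWWW
WWWWWWW
BWWWWWW
WWWRRRW
WWWWWWW
WWWWWWY
After op 3 paint(3,3,W):
WWWWWWW
WWWWWWW
WWWWWWW
WWWWWWW
WWWWWWW
BWWWWWW
WWWRRRW
WWWWWWW
WWWWWWY
After op 4 paint(3,0,Y):
WWWWWWW
WWWWWWW
WWWWWWW
YWWWWWW
WWWWWWW
BWWWWWW
WWWRRRW
WWWWWWW
WWWWWWY
After op 5 fill(4,2,Y) [57 cells changed]:
YYYYYYY
YYYYYYY
YYYYYYY
YYYYYYY
YYYYYYY
BYYYYYY
YYYRRRY
YYYYYYY
YYYYYYY

Answer: YYYYYYY
YYYYYYY
YYYYYYY
YYYYYYY
YYYYYYY
BYYYYYY
YYYRRRY
YYYYYYY
YYYYYYY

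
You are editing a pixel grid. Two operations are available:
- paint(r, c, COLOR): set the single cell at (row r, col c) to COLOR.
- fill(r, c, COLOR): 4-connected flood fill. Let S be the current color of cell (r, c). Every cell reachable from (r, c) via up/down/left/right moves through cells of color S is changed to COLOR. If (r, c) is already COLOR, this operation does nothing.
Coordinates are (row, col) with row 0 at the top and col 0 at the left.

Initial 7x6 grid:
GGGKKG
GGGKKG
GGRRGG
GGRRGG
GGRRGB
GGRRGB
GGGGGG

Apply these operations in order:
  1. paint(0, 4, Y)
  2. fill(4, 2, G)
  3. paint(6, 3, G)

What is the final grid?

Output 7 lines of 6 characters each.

After op 1 paint(0,4,Y):
GGGKYG
GGGKKG
GGRRGG
GGRRGG
GGRRGB
GGRRGB
GGGGGG
After op 2 fill(4,2,G) [8 cells changed]:
GGGKYG
GGGKKG
GGGGGG
GGGGGG
GGGGGB
GGGGGB
GGGGGG
After op 3 paint(6,3,G):
GGGKYG
GGGKKG
GGGGGG
GGGGGG
GGGGGB
GGGGGB
GGGGGG

Answer: GGGKYG
GGGKKG
GGGGGG
GGGGGG
GGGGGB
GGGGGB
GGGGGG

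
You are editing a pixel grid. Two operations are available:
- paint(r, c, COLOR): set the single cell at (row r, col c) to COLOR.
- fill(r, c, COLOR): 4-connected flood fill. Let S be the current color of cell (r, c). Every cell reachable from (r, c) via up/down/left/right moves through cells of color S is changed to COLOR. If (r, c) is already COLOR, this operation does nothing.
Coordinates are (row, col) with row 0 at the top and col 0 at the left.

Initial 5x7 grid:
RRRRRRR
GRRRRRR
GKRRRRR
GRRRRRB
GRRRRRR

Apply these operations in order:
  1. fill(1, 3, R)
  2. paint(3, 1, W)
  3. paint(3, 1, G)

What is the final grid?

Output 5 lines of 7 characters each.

Answer: RRRRRRR
GRRRRRR
GKRRRRR
GGRRRRB
GRRRRRR

Derivation:
After op 1 fill(1,3,R) [0 cells changed]:
RRRRRRR
GRRRRRR
GKRRRRR
GRRRRRB
GRRRRRR
After op 2 paint(3,1,W):
RRRRRRR
GRRRRRR
GKRRRRR
GWRRRRB
GRRRRRR
After op 3 paint(3,1,G):
RRRRRRR
GRRRRRR
GKRRRRR
GGRRRRB
GRRRRRR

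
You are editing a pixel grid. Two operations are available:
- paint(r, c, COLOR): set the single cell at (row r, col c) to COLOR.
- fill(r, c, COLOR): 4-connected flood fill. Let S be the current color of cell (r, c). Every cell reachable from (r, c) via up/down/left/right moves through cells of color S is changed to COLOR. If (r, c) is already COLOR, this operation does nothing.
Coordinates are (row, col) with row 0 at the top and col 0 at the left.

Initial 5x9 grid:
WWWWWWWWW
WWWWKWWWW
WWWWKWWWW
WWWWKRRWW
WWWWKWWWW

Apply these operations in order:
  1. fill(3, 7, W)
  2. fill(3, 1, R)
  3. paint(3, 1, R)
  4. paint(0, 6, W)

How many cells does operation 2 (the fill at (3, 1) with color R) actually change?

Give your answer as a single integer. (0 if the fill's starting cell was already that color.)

Answer: 39

Derivation:
After op 1 fill(3,7,W) [0 cells changed]:
WWWWWWWWW
WWWWKWWWW
WWWWKWWWW
WWWWKRRWW
WWWWKWWWW
After op 2 fill(3,1,R) [39 cells changed]:
RRRRRRRRR
RRRRKRRRR
RRRRKRRRR
RRRRKRRRR
RRRRKRRRR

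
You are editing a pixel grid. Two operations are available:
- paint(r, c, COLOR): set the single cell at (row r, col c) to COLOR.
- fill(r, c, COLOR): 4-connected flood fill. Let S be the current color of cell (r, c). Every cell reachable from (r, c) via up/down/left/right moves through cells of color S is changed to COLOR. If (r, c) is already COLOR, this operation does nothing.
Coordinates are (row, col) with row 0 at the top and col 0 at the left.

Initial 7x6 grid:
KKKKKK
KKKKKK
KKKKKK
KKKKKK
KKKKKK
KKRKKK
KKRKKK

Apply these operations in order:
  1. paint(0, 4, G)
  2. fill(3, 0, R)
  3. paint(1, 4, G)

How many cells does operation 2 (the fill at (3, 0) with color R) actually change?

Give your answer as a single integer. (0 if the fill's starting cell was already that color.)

After op 1 paint(0,4,G):
KKKKGK
KKKKKK
KKKKKK
KKKKKK
KKKKKK
KKRKKK
KKRKKK
After op 2 fill(3,0,R) [39 cells changed]:
RRRRGR
RRRRRR
RRRRRR
RRRRRR
RRRRRR
RRRRRR
RRRRRR

Answer: 39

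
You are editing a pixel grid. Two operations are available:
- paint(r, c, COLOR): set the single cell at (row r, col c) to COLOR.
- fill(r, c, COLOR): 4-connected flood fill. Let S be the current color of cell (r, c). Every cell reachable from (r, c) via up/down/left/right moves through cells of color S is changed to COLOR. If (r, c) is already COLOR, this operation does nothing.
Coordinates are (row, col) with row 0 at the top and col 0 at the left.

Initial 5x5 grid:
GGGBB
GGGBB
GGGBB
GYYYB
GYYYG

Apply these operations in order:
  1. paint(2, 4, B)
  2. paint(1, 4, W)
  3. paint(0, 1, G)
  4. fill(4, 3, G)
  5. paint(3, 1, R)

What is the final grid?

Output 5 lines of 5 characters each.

After op 1 paint(2,4,B):
GGGBB
GGGBB
GGGBB
GYYYB
GYYYG
After op 2 paint(1,4,W):
GGGBB
GGGBW
GGGBB
GYYYB
GYYYG
After op 3 paint(0,1,G):
GGGBB
GGGBW
GGGBB
GYYYB
GYYYG
After op 4 fill(4,3,G) [6 cells changed]:
GGGBB
GGGBW
GGGBB
GGGGB
GGGGG
After op 5 paint(3,1,R):
GGGBB
GGGBW
GGGBB
GRGGB
GGGGG

Answer: GGGBB
GGGBW
GGGBB
GRGGB
GGGGG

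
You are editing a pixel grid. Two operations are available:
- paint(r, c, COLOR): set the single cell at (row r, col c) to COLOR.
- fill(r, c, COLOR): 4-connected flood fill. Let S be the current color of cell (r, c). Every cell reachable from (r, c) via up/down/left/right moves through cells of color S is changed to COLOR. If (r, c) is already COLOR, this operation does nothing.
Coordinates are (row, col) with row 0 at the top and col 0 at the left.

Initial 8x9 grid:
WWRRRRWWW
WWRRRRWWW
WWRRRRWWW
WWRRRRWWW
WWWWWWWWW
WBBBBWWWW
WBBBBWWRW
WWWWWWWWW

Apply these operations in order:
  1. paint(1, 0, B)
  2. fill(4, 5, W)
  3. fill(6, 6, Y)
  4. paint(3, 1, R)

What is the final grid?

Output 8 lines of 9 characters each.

Answer: YYRRRRYYY
BYRRRRYYY
YYRRRRYYY
YRRRRRYYY
YYYYYYYYY
YBBBBYYYY
YBBBBYYRY
YYYYYYYYY

Derivation:
After op 1 paint(1,0,B):
WWRRRRWWW
BWRRRRWWW
WWRRRRWWW
WWRRRRWWW
WWWWWWWWW
WBBBBWWWW
WBBBBWWRW
WWWWWWWWW
After op 2 fill(4,5,W) [0 cells changed]:
WWRRRRWWW
BWRRRRWWW
WWRRRRWWW
WWRRRRWWW
WWWWWWWWW
WBBBBWWWW
WBBBBWWRW
WWWWWWWWW
After op 3 fill(6,6,Y) [46 cells changed]:
YYRRRRYYY
BYRRRRYYY
YYRRRRYYY
YYRRRRYYY
YYYYYYYYY
YBBBBYYYY
YBBBBYYRY
YYYYYYYYY
After op 4 paint(3,1,R):
YYRRRRYYY
BYRRRRYYY
YYRRRRYYY
YRRRRRYYY
YYYYYYYYY
YBBBBYYYY
YBBBBYYRY
YYYYYYYYY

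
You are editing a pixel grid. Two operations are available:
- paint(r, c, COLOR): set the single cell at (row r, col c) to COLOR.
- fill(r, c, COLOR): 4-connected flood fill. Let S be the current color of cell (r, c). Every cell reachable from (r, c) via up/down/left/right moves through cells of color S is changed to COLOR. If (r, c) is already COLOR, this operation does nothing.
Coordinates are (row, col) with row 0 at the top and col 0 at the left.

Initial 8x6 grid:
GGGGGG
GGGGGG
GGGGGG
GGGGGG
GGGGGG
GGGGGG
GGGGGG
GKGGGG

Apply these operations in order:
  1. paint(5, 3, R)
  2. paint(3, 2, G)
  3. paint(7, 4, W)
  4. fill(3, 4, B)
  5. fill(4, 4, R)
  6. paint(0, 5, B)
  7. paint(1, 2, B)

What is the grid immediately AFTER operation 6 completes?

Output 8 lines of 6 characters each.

After op 1 paint(5,3,R):
GGGGGG
GGGGGG
GGGGGG
GGGGGG
GGGGGG
GGGRGG
GGGGGG
GKGGGG
After op 2 paint(3,2,G):
GGGGGG
GGGGGG
GGGGGG
GGGGGG
GGGGGG
GGGRGG
GGGGGG
GKGGGG
After op 3 paint(7,4,W):
GGGGGG
GGGGGG
GGGGGG
GGGGGG
GGGGGG
GGGRGG
GGGGGG
GKGGWG
After op 4 fill(3,4,B) [45 cells changed]:
BBBBBB
BBBBBB
BBBBBB
BBBBBB
BBBBBB
BBBRBB
BBBBBB
BKBBWB
After op 5 fill(4,4,R) [45 cells changed]:
RRRRRR
RRRRRR
RRRRRR
RRRRRR
RRRRRR
RRRRRR
RRRRRR
RKRRWR
After op 6 paint(0,5,B):
RRRRRB
RRRRRR
RRRRRR
RRRRRR
RRRRRR
RRRRRR
RRRRRR
RKRRWR

Answer: RRRRRB
RRRRRR
RRRRRR
RRRRRR
RRRRRR
RRRRRR
RRRRRR
RKRRWR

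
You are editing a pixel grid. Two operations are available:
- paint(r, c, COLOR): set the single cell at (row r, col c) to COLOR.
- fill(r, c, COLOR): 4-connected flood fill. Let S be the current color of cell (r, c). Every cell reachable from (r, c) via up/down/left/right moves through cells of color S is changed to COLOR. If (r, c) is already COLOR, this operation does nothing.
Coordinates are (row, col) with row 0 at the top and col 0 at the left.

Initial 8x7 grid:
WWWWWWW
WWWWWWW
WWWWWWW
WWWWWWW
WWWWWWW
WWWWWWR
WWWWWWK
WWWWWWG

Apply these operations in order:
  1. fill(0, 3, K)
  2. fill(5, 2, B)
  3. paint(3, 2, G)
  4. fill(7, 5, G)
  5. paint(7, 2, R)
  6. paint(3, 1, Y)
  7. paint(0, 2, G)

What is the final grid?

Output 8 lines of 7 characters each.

Answer: GGGGGGG
GGGGGGG
GGGGGGG
GYGGGGG
GGGGGGG
GGGGGGR
GGGGGGG
GGRGGGG

Derivation:
After op 1 fill(0,3,K) [53 cells changed]:
KKKKKKK
KKKKKKK
KKKKKKK
KKKKKKK
KKKKKKK
KKKKKKR
KKKKKKK
KKKKKKG
After op 2 fill(5,2,B) [54 cells changed]:
BBBBBBB
BBBBBBB
BBBBBBB
BBBBBBB
BBBBBBB
BBBBBBR
BBBBBBB
BBBBBBG
After op 3 paint(3,2,G):
BBBBBBB
BBBBBBB
BBBBBBB
BBGBBBB
BBBBBBB
BBBBBBR
BBBBBBB
BBBBBBG
After op 4 fill(7,5,G) [53 cells changed]:
GGGGGGG
GGGGGGG
GGGGGGG
GGGGGGG
GGGGGGG
GGGGGGR
GGGGGGG
GGGGGGG
After op 5 paint(7,2,R):
GGGGGGG
GGGGGGG
GGGGGGG
GGGGGGG
GGGGGGG
GGGGGGR
GGGGGGG
GGRGGGG
After op 6 paint(3,1,Y):
GGGGGGG
GGGGGGG
GGGGGGG
GYGGGGG
GGGGGGG
GGGGGGR
GGGGGGG
GGRGGGG
After op 7 paint(0,2,G):
GGGGGGG
GGGGGGG
GGGGGGG
GYGGGGG
GGGGGGG
GGGGGGR
GGGGGGG
GGRGGGG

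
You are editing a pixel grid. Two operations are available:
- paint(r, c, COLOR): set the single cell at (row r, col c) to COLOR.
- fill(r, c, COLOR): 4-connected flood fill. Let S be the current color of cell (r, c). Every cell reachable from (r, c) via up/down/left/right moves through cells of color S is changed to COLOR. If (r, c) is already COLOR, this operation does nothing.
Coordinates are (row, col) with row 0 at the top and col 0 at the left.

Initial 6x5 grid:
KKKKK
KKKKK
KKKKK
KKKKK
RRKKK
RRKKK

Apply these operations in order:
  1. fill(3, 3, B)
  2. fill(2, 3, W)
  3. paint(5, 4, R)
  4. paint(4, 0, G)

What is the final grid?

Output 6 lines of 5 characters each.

After op 1 fill(3,3,B) [26 cells changed]:
BBBBB
BBBBB
BBBBB
BBBBB
RRBBB
RRBBB
After op 2 fill(2,3,W) [26 cells changed]:
WWWWW
WWWWW
WWWWW
WWWWW
RRWWW
RRWWW
After op 3 paint(5,4,R):
WWWWW
WWWWW
WWWWW
WWWWW
RRWWW
RRWWR
After op 4 paint(4,0,G):
WWWWW
WWWWW
WWWWW
WWWWW
GRWWW
RRWWR

Answer: WWWWW
WWWWW
WWWWW
WWWWW
GRWWW
RRWWR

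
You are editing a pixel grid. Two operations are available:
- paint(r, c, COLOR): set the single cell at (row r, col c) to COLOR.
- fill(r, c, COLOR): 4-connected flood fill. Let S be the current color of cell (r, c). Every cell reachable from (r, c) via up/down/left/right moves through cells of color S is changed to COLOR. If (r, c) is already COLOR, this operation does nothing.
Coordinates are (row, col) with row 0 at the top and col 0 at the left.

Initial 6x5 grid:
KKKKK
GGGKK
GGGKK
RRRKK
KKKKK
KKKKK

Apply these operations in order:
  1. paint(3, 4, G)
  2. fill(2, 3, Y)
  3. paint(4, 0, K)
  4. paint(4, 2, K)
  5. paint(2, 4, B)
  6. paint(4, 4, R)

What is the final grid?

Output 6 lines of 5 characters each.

After op 1 paint(3,4,G):
KKKKK
GGGKK
GGGKK
RRRKG
KKKKK
KKKKK
After op 2 fill(2,3,Y) [20 cells changed]:
YYYYY
GGGYY
GGGYY
RRRYG
YYYYY
YYYYY
After op 3 paint(4,0,K):
YYYYY
GGGYY
GGGYY
RRRYG
KYYYY
YYYYY
After op 4 paint(4,2,K):
YYYYY
GGGYY
GGGYY
RRRYG
KYKYY
YYYYY
After op 5 paint(2,4,B):
YYYYY
GGGYY
GGGYB
RRRYG
KYKYY
YYYYY
After op 6 paint(4,4,R):
YYYYY
GGGYY
GGGYB
RRRYG
KYKYR
YYYYY

Answer: YYYYY
GGGYY
GGGYB
RRRYG
KYKYR
YYYYY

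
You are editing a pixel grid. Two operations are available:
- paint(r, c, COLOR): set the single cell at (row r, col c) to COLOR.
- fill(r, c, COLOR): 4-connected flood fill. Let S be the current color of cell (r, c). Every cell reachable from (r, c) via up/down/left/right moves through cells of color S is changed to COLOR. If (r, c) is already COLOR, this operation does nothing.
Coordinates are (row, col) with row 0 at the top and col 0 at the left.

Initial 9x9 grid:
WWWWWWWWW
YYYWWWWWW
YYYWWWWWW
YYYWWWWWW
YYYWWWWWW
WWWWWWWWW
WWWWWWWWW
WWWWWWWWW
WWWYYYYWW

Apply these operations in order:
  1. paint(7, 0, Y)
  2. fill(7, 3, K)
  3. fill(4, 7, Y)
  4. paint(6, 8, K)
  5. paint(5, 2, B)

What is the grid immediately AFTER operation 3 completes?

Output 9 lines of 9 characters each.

Answer: YYYYYYYYY
YYYYYYYYY
YYYYYYYYY
YYYYYYYYY
YYYYYYYYY
YYYYYYYYY
YYYYYYYYY
YYYYYYYYY
YYYYYYYYY

Derivation:
After op 1 paint(7,0,Y):
WWWWWWWWW
YYYWWWWWW
YYYWWWWWW
YYYWWWWWW
YYYWWWWWW
WWWWWWWWW
WWWWWWWWW
YWWWWWWWW
WWWYYYYWW
After op 2 fill(7,3,K) [64 cells changed]:
KKKKKKKKK
YYYKKKKKK
YYYKKKKKK
YYYKKKKKK
YYYKKKKKK
KKKKKKKKK
KKKKKKKKK
YKKKKKKKK
KKKYYYYKK
After op 3 fill(4,7,Y) [64 cells changed]:
YYYYYYYYY
YYYYYYYYY
YYYYYYYYY
YYYYYYYYY
YYYYYYYYY
YYYYYYYYY
YYYYYYYYY
YYYYYYYYY
YYYYYYYYY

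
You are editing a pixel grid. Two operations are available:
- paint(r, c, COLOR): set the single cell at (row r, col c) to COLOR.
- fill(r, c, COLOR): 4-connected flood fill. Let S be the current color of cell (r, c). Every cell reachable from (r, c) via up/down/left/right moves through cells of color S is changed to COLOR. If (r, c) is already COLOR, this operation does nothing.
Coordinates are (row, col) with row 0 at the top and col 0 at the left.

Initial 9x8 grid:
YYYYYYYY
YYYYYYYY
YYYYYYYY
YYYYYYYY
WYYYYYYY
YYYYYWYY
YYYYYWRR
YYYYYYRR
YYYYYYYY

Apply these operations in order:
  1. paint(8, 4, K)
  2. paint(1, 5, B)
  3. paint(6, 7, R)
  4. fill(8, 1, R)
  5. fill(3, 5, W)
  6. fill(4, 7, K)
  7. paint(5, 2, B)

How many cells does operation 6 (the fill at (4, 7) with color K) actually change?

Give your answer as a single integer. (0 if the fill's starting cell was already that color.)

Answer: 70

Derivation:
After op 1 paint(8,4,K):
YYYYYYYY
YYYYYYYY
YYYYYYYY
YYYYYYYY
WYYYYYYY
YYYYYWYY
YYYYYWRR
YYYYYYRR
YYYYKYYY
After op 2 paint(1,5,B):
YYYYYYYY
YYYYYBYY
YYYYYYYY
YYYYYYYY
WYYYYYYY
YYYYYWYY
YYYYYWRR
YYYYYYRR
YYYYKYYY
After op 3 paint(6,7,R):
YYYYYYYY
YYYYYBYY
YYYYYYYY
YYYYYYYY
WYYYYYYY
YYYYYWYY
YYYYYWRR
YYYYYYRR
YYYYKYYY
After op 4 fill(8,1,R) [63 cells changed]:
RRRRRRRR
RRRRRBRR
RRRRRRRR
RRRRRRRR
WRRRRRRR
RRRRRWRR
RRRRRWRR
RRRRRRRR
RRRRKRRR
After op 5 fill(3,5,W) [67 cells changed]:
WWWWWWWW
WWWWWBWW
WWWWWWWW
WWWWWWWW
WWWWWWWW
WWWWWWWW
WWWWWWWW
WWWWWWWW
WWWWKWWW
After op 6 fill(4,7,K) [70 cells changed]:
KKKKKKKK
KKKKKBKK
KKKKKKKK
KKKKKKKK
KKKKKKKK
KKKKKKKK
KKKKKKKK
KKKKKKKK
KKKKKKKK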